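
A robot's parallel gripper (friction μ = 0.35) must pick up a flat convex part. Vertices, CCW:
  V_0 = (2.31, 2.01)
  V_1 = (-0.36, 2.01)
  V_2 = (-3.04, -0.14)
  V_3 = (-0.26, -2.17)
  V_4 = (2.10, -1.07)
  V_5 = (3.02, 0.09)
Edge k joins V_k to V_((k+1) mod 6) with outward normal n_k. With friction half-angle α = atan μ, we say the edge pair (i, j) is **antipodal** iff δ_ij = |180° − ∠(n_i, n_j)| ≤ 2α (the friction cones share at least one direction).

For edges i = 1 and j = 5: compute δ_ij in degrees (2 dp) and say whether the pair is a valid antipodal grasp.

δ = 71.56°, invalid

α = atan 0.35 = 19.29°;  2α = 38.58°
edge 1: e_1 = (-2.68, -2.15);  n_1 = (-0.6258, +0.7800)
edge 5: e_5 = (-0.71, +1.92);  n_5 = (+0.9379, +0.3468)
∠(n_1, n_5) = 108.44°
δ = |180° − 108.44°| = 71.56°
71.56° > 2α = 38.58°  →  invalid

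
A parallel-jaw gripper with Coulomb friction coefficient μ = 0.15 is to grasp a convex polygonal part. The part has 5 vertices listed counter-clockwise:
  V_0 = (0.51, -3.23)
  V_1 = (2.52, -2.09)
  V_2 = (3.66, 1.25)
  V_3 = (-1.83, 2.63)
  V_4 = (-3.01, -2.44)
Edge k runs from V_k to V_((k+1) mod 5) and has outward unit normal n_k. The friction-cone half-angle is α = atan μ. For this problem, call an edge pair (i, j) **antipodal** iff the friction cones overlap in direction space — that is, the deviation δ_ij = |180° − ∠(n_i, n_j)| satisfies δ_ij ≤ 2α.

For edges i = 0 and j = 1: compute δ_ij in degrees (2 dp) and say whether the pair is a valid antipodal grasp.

δ = 138.41°, invalid

α = atan 0.15 = 8.53°;  2α = 17.06°
edge 0: e_0 = (+2.01, +1.14);  n_0 = (+0.4933, -0.8698)
edge 1: e_1 = (+1.14, +3.34);  n_1 = (+0.9464, -0.3230)
∠(n_0, n_1) = 41.59°
δ = |180° − 41.59°| = 138.41°
138.41° > 2α = 17.06°  →  invalid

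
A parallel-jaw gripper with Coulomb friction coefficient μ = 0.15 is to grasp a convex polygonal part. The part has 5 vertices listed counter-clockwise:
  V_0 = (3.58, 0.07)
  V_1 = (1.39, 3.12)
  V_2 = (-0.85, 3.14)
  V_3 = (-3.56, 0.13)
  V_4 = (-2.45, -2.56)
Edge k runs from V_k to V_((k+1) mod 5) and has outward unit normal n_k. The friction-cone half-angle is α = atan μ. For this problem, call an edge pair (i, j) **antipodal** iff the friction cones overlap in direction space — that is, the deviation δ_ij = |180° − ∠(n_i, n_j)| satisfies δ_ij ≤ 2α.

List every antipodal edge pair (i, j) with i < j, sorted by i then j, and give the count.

count = 1; pairs: (0,3)

α = atan 0.15 = 8.53°;  2α = 17.06°
n_0 = (+0.8123, +0.5833)
n_1 = (+0.0089, +1.0000)
n_2 = (-0.7432, +0.6691)
n_3 = (-0.9244, -0.3814)
n_4 = (+0.3998, -0.9166)
  (0,1): δ = 126.19°  ·
  (0,2): δ = 77.68°  ·
  (0,3): δ = 13.26°  ✓
  (0,4): δ = 77.88°  ·
  (1,2): δ = 131.49°  ·
  (1,3): δ = 67.07°  ·
  (1,4): δ = 24.08°  ·
  (2,3): δ = 115.58°  ·
  (2,4): δ = 24.44°  ·
  (3,4): δ = 88.86°  ·
antipodal pairs: 1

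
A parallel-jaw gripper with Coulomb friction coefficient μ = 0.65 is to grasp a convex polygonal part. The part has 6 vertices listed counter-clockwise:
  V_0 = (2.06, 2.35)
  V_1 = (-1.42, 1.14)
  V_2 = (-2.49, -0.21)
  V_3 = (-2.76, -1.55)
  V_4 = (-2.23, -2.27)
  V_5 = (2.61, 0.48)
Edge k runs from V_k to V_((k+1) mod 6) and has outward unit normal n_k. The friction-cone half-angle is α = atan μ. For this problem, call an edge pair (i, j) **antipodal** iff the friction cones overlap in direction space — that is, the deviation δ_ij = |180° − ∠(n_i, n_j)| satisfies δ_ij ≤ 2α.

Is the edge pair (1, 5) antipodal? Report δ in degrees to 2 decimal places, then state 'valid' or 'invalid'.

α = atan 0.65 = 33.02°;  2α = 66.05°
edge 1: e_1 = (-1.07, -1.35);  n_1 = (-0.7837, +0.6211)
edge 5: e_5 = (-0.55, +1.87);  n_5 = (+0.9594, +0.2822)
∠(n_1, n_5) = 125.21°
δ = |180° − 125.21°| = 54.79°
54.79° ≤ 2α = 66.05°  →  valid

δ = 54.79°, valid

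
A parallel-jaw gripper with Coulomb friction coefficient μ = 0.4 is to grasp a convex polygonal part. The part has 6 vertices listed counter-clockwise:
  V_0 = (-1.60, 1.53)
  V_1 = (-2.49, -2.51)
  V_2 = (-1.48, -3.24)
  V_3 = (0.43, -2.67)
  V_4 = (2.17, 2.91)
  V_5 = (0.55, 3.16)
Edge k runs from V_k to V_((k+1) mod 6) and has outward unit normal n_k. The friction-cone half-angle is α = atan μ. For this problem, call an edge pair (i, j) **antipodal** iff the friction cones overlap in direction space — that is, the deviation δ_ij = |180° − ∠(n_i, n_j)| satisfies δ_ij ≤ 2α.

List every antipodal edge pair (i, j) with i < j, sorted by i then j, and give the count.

count = 5; pairs: (0,3), (1,4), (2,4), (2,5), (3,5)

α = atan 0.4 = 21.80°;  2α = 43.60°
n_0 = (-0.9766, +0.2151)
n_1 = (-0.5858, -0.8105)
n_2 = (+0.2860, -0.9582)
n_3 = (+0.9547, -0.2977)
n_4 = (+0.1525, +0.9883)
n_5 = (-0.6041, +0.7969)
  (0,1): δ = 113.43°  ·
  (0,2): δ = 60.96°  ·
  (0,3): δ = 4.90°  ✓
  (0,4): δ = 93.65°  ·
  (0,5): δ = 139.59°  ·
  (1,2): δ = 127.52°  ·
  (1,3): δ = 71.46°  ·
  (1,4): δ = 27.09°  ✓
  (1,5): δ = 73.03°  ·
  (2,3): δ = 123.94°  ·
  (2,4): δ = 25.39°  ✓
  (2,5): δ = 20.55°  ✓
  (3,4): δ = 81.45°  ·
  (3,5): δ = 35.51°  ✓
  (4,5): δ = 134.06°  ·
antipodal pairs: 5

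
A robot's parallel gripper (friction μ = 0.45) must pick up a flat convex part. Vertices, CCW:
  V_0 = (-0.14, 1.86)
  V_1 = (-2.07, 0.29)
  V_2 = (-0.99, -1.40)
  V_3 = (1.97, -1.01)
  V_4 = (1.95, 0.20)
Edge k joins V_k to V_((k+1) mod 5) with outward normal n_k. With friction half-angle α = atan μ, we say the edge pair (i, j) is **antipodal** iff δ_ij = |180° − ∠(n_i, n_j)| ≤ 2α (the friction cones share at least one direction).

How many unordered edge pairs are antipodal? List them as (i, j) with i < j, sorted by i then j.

count = 4; pairs: (0,2), (1,3), (1,4), (2,4)

α = atan 0.45 = 24.23°;  2α = 48.46°
n_0 = (-0.6310, +0.7757)
n_1 = (-0.8426, -0.5385)
n_2 = (+0.1306, -0.9914)
n_3 = (+0.9999, +0.0165)
n_4 = (+0.6219, +0.7831)
  (0,1): δ = 96.55°  ·
  (0,2): δ = 31.62°  ✓
  (0,3): δ = 51.82°  ·
  (0,4): δ = 102.41°  ·
  (1,2): δ = 115.07°  ·
  (1,3): δ = 31.63°  ✓
  (1,4): δ = 18.96°  ✓
  (2,3): δ = 96.56°  ·
  (2,4): δ = 45.96°  ✓
  (3,4): δ = 129.41°  ·
antipodal pairs: 4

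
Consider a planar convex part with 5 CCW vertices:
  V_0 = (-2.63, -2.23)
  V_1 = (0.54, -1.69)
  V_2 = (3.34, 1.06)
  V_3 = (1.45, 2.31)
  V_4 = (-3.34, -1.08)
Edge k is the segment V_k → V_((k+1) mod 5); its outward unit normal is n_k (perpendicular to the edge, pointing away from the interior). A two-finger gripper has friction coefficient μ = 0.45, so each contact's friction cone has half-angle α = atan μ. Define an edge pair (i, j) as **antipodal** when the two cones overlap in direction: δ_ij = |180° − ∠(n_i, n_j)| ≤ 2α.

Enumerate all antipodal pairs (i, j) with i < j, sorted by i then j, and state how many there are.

count = 4; pairs: (0,2), (0,3), (1,3), (2,4)

α = atan 0.45 = 24.23°;  2α = 48.46°
n_0 = (+0.1679, -0.9858)
n_1 = (+0.7007, -0.7134)
n_2 = (+0.5516, +0.8341)
n_3 = (-0.5777, +0.8163)
n_4 = (-0.8509, -0.5253)
  (0,1): δ = 145.18°  ·
  (0,2): δ = 43.15°  ✓
  (0,3): δ = 25.62°  ✓
  (0,4): δ = 112.02°  ·
  (1,2): δ = 77.96°  ·
  (1,3): δ = 9.20°  ✓
  (1,4): δ = 77.21°  ·
  (2,3): δ = 111.23°  ·
  (2,4): δ = 24.83°  ✓
  (3,4): δ = 93.60°  ·
antipodal pairs: 4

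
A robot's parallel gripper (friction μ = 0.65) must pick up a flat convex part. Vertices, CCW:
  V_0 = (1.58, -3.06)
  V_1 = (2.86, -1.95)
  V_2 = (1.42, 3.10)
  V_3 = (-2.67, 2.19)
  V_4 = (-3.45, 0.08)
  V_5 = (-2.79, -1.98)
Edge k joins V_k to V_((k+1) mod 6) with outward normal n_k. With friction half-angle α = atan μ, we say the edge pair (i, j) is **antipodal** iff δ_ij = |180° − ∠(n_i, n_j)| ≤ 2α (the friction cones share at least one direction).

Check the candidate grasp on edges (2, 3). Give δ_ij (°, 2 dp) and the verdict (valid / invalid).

δ = 122.83°, invalid

α = atan 0.65 = 33.02°;  2α = 66.05°
edge 2: e_2 = (-4.09, -0.91);  n_2 = (-0.2172, +0.9761)
edge 3: e_3 = (-0.78, -2.11);  n_3 = (-0.9380, +0.3467)
∠(n_2, n_3) = 57.17°
δ = |180° − 57.17°| = 122.83°
122.83° > 2α = 66.05°  →  invalid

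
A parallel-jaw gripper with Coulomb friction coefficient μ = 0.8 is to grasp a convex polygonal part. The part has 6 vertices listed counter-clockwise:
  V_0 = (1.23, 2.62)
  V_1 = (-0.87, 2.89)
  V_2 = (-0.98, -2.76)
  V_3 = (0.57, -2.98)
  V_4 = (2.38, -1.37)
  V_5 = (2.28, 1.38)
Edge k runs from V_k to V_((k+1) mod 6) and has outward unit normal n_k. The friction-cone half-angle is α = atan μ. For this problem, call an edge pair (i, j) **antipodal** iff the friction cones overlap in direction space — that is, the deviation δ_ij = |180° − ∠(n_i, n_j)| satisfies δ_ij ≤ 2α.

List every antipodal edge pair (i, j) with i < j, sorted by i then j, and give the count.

α = atan 0.8 = 38.66°;  2α = 77.32°
n_0 = (+0.1275, +0.9918)
n_1 = (-0.9998, +0.0195)
n_2 = (-0.1405, -0.9901)
n_3 = (+0.6646, -0.7472)
n_4 = (+0.9993, +0.0363)
n_5 = (+0.7632, +0.6462)
  (0,1): δ = 83.79°  ·
  (0,2): δ = 0.75°  ✓
  (0,3): δ = 48.98°  ✓
  (0,4): δ = 99.41°  ·
  (0,5): δ = 137.58°  ·
  (1,2): δ = 96.96°  ·
  (1,3): δ = 47.23°  ✓
  (1,4): δ = 3.20°  ✓
  (1,5): δ = 41.37°  ✓
  (2,3): δ = 130.27°  ·
  (2,4): δ = 79.84°  ·
  (2,5): δ = 41.66°  ✓
  (3,4): δ = 129.57°  ·
  (3,5): δ = 91.40°  ·
  (4,5): δ = 141.83°  ·
antipodal pairs: 6

count = 6; pairs: (0,2), (0,3), (1,3), (1,4), (1,5), (2,5)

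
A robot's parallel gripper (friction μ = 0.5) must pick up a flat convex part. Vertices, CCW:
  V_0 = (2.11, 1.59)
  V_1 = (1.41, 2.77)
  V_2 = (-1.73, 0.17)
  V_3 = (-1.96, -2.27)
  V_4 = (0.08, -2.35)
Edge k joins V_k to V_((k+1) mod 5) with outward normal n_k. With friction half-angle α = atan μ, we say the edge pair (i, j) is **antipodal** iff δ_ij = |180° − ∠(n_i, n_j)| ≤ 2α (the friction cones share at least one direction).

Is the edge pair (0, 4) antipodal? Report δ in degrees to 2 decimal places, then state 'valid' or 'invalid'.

δ = 122.06°, invalid

α = atan 0.5 = 26.57°;  2α = 53.13°
edge 0: e_0 = (-0.70, +1.18);  n_0 = (+0.8601, +0.5102)
edge 4: e_4 = (+2.03, +3.94);  n_4 = (+0.8889, -0.4580)
∠(n_0, n_4) = 57.94°
δ = |180° − 57.94°| = 122.06°
122.06° > 2α = 53.13°  →  invalid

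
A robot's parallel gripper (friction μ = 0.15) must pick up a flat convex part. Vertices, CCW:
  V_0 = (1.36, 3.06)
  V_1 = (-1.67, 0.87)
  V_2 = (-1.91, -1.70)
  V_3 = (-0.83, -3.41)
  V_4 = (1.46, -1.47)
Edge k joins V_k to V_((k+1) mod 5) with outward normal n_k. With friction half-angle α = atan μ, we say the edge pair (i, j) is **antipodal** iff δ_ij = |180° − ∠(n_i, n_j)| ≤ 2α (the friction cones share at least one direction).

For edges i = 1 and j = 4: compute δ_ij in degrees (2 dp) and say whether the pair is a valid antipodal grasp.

δ = 6.60°, valid

α = atan 0.15 = 8.53°;  2α = 17.06°
edge 1: e_1 = (-0.24, -2.57);  n_1 = (-0.9957, +0.0930)
edge 4: e_4 = (-0.10, +4.53);  n_4 = (+0.9998, +0.0221)
∠(n_1, n_4) = 173.40°
δ = |180° − 173.40°| = 6.60°
6.60° ≤ 2α = 17.06°  →  valid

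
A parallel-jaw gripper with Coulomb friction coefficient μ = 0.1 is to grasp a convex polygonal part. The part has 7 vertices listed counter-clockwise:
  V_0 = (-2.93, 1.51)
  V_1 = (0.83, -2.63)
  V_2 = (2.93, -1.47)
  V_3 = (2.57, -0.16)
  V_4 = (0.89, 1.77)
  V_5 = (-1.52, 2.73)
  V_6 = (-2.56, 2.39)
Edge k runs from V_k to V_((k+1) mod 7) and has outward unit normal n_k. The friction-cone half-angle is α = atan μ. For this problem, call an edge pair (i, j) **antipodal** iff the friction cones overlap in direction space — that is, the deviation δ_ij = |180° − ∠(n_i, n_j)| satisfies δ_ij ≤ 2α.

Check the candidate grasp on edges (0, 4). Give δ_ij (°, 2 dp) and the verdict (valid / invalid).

δ = 26.03°, invalid

α = atan 0.1 = 5.71°;  2α = 11.42°
edge 0: e_0 = (+3.76, -4.14);  n_0 = (-0.7403, -0.6723)
edge 4: e_4 = (-2.41, +0.96);  n_4 = (+0.3701, +0.9290)
∠(n_0, n_4) = 153.97°
δ = |180° − 153.97°| = 26.03°
26.03° > 2α = 11.42°  →  invalid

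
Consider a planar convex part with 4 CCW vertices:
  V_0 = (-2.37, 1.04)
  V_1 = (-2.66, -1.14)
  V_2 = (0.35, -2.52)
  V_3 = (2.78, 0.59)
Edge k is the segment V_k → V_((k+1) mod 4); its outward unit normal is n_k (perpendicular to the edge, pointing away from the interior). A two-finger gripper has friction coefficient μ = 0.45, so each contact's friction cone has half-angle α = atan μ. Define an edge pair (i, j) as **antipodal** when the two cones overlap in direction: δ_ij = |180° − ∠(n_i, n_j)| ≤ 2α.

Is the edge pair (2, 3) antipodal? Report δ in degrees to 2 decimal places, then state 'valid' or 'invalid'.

α = atan 0.45 = 24.23°;  2α = 48.46°
edge 2: e_2 = (+2.43, +3.11);  n_2 = (+0.7880, -0.6157)
edge 3: e_3 = (-5.15, +0.45);  n_3 = (+0.0870, +0.9962)
∠(n_2, n_3) = 123.01°
δ = |180° − 123.01°| = 56.99°
56.99° > 2α = 48.46°  →  invalid

δ = 56.99°, invalid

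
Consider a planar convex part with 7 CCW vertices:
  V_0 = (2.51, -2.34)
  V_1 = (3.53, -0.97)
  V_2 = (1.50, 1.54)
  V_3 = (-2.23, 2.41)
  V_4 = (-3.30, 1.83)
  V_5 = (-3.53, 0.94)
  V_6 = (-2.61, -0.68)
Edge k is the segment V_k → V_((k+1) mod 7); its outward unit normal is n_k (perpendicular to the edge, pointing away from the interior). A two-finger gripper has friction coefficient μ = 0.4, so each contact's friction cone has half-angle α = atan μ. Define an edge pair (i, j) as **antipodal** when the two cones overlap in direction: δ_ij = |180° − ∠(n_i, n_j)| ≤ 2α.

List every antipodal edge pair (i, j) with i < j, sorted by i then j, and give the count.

count = 5; pairs: (0,3), (0,4), (1,5), (1,6), (2,6)

α = atan 0.4 = 21.80°;  2α = 43.60°
n_0 = (+0.8021, -0.5972)
n_1 = (+0.7775, +0.6288)
n_2 = (+0.2271, +0.9739)
n_3 = (-0.4765, +0.8791)
n_4 = (-0.9682, +0.2502)
n_5 = (-0.8696, -0.4938)
n_6 = (-0.3084, -0.9513)
  (0,1): δ = 104.37°  ·
  (0,2): δ = 66.46°  ·
  (0,3): δ = 24.87°  ✓
  (0,4): δ = 22.18°  ✓
  (0,5): δ = 66.26°  ·
  (0,6): δ = 108.70°  ·
  (1,2): δ = 142.09°  ·
  (1,3): δ = 100.50°  ·
  (1,4): δ = 53.45°  ·
  (1,5): δ = 9.37°  ✓
  (1,6): δ = 33.07°  ✓
  (2,3): δ = 138.41°  ·
  (2,4): δ = 91.36°  ·
  (2,5): δ = 47.28°  ·
  (2,6): δ = 4.83°  ✓
  (3,4): δ = 132.95°  ·
  (3,5): δ = 88.87°  ·
  (3,6): δ = 46.42°  ·
  (4,5): δ = 135.92°  ·
  (4,6): δ = 93.47°  ·
  (5,6): δ = 137.56°  ·
antipodal pairs: 5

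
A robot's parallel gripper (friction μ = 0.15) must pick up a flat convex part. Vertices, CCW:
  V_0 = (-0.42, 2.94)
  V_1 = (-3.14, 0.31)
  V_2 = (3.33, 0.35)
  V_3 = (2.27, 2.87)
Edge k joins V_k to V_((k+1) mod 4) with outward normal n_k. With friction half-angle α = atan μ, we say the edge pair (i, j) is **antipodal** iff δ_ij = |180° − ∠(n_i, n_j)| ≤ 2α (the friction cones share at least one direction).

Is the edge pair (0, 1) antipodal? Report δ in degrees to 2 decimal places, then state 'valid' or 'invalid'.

α = atan 0.15 = 8.53°;  2α = 17.06°
edge 0: e_0 = (-2.72, -2.63);  n_0 = (-0.6951, +0.7189)
edge 1: e_1 = (+6.47, +0.04);  n_1 = (+0.0062, -1.0000)
∠(n_0, n_1) = 136.32°
δ = |180° − 136.32°| = 43.68°
43.68° > 2α = 17.06°  →  invalid

δ = 43.68°, invalid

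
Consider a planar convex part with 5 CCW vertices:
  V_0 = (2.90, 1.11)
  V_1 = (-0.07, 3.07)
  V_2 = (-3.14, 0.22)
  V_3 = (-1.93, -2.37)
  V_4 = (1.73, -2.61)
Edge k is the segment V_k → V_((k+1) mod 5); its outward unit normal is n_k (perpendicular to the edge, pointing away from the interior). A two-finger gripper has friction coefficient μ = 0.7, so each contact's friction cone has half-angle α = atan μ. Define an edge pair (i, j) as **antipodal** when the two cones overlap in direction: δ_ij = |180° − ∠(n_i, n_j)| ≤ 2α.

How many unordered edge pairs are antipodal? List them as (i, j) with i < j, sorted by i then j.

α = atan 0.7 = 34.99°;  2α = 69.98°
n_0 = (+0.5508, +0.8346)
n_1 = (-0.6804, +0.7329)
n_2 = (-0.9060, -0.4233)
n_3 = (-0.0654, -0.9979)
n_4 = (+0.9539, -0.3000)
  (0,1): δ = 103.71°  ·
  (0,2): δ = 31.54°  ✓
  (0,3): δ = 29.67°  ✓
  (0,4): δ = 105.96°  ·
  (1,2): δ = 107.83°  ·
  (1,3): δ = 46.62°  ✓
  (1,4): δ = 29.67°  ✓
  (2,3): δ = 118.79°  ·
  (2,4): δ = 42.50°  ✓
  (3,4): δ = 103.71°  ·
antipodal pairs: 5

count = 5; pairs: (0,2), (0,3), (1,3), (1,4), (2,4)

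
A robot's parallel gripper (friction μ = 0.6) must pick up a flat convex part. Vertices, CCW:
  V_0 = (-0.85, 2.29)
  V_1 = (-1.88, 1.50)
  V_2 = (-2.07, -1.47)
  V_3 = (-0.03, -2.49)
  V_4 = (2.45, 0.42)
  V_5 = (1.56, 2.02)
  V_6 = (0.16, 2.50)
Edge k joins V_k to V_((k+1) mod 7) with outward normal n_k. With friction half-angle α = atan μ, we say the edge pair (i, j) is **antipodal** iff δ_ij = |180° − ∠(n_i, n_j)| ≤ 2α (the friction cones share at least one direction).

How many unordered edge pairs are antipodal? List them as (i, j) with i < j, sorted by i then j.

α = atan 0.6 = 30.96°;  2α = 61.93°
n_0 = (-0.6086, +0.7935)
n_1 = (-0.9980, +0.0638)
n_2 = (-0.4472, -0.8944)
n_3 = (+0.7611, -0.6486)
n_4 = (+0.8739, +0.4861)
n_5 = (+0.3243, +0.9459)
n_6 = (-0.2036, +0.9791)
  (0,1): δ = 131.15°  ·
  (0,2): δ = 64.05°  ·
  (0,3): δ = 12.07°  ✓
  (0,4): δ = 81.60°  ·
  (0,5): δ = 123.59°  ·
  (0,6): δ = 154.26°  ·
  (1,2): δ = 112.90°  ·
  (1,3): δ = 36.78°  ✓
  (1,4): δ = 32.75°  ✓
  (1,5): δ = 74.74°  ·
  (1,6): δ = 105.41°  ·
  (2,3): δ = 103.87°  ·
  (2,4): δ = 34.35°  ✓
  (2,5): δ = 7.64°  ✓
  (2,6): δ = 38.31°  ✓
  (3,4): δ = 110.48°  ·
  (3,5): δ = 68.49°  ·
  (3,6): δ = 37.82°  ✓
  (4,5): δ = 138.01°  ·
  (4,6): δ = 107.34°  ·
  (5,6): δ = 149.33°  ·
antipodal pairs: 7

count = 7; pairs: (0,3), (1,3), (1,4), (2,4), (2,5), (2,6), (3,6)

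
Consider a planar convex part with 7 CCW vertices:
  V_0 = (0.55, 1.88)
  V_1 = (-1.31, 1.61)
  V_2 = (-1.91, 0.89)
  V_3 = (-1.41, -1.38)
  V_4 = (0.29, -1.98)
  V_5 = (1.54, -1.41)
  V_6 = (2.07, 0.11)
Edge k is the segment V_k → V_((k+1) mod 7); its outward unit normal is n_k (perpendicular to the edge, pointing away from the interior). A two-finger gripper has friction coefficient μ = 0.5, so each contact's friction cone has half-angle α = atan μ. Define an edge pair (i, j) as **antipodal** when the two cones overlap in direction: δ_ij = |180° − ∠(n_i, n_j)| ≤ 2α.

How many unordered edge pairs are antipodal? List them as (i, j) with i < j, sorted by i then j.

count = 7; pairs: (0,3), (0,4), (1,4), (1,5), (2,5), (2,6), (3,6)

α = atan 0.5 = 26.57°;  2α = 53.13°
n_0 = (-0.1437, +0.9896)
n_1 = (-0.7682, +0.6402)
n_2 = (-0.9766, -0.2151)
n_3 = (-0.3328, -0.9430)
n_4 = (+0.4149, -0.9099)
n_5 = (+0.9442, -0.3292)
n_6 = (+0.7587, +0.6515)
  (0,1): δ = 138.07°  ·
  (0,2): δ = 85.84°  ·
  (0,3): δ = 27.70°  ✓
  (0,4): δ = 16.25°  ✓
  (0,5): δ = 62.52°  ·
  (0,6): δ = 122.40°  ·
  (1,2): δ = 127.77°  ·
  (1,3): δ = 69.63°  ·
  (1,4): δ = 25.68°  ✓
  (1,5): δ = 20.58°  ✓
  (1,6): δ = 80.46°  ·
  (2,3): δ = 121.86°  ·
  (2,4): δ = 77.91°  ·
  (2,5): δ = 31.64°  ✓
  (2,6): δ = 28.23°  ✓
  (3,4): δ = 136.05°  ·
  (3,5): δ = 89.78°  ·
  (3,6): δ = 29.91°  ✓
  (4,5): δ = 133.74°  ·
  (4,6): δ = 73.86°  ·
  (5,6): δ = 120.12°  ·
antipodal pairs: 7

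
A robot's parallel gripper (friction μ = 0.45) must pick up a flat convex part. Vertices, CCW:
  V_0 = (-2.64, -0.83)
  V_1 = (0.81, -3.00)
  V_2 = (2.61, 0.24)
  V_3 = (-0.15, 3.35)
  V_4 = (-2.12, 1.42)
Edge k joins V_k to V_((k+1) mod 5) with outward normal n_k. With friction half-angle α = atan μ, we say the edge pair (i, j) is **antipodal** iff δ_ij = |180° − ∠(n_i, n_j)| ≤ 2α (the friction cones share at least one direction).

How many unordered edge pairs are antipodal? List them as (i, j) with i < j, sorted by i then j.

count = 3; pairs: (0,2), (1,3), (1,4)

α = atan 0.45 = 24.23°;  2α = 48.46°
n_0 = (-0.5324, -0.8465)
n_1 = (+0.8742, -0.4856)
n_2 = (+0.7479, +0.6638)
n_3 = (-0.6998, +0.7143)
n_4 = (-0.9743, +0.2252)
  (0,1): δ = 86.89°  ·
  (0,2): δ = 16.24°  ✓
  (0,3): δ = 76.58°  ·
  (0,4): δ = 109.16°  ·
  (1,2): δ = 109.36°  ·
  (1,3): δ = 16.53°  ✓
  (1,4): δ = 16.04°  ✓
  (2,3): δ = 87.18°  ·
  (2,4): δ = 54.60°  ·
  (3,4): δ = 147.43°  ·
antipodal pairs: 3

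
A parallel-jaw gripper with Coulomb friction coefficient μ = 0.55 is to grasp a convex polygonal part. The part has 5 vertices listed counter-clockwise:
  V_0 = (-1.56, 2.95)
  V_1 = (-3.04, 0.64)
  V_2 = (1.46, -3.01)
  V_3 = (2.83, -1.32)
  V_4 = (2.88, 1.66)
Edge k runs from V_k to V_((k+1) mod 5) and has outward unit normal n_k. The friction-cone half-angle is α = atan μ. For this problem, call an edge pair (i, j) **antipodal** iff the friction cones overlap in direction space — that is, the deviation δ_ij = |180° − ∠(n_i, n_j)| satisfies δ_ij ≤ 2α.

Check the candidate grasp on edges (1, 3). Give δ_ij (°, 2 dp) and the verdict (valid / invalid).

δ = 51.92°, valid

α = atan 0.55 = 28.81°;  2α = 57.62°
edge 1: e_1 = (+4.50, -3.65);  n_1 = (-0.6299, -0.7766)
edge 3: e_3 = (+0.05, +2.98);  n_3 = (+0.9999, -0.0168)
∠(n_1, n_3) = 128.08°
δ = |180° − 128.08°| = 51.92°
51.92° ≤ 2α = 57.62°  →  valid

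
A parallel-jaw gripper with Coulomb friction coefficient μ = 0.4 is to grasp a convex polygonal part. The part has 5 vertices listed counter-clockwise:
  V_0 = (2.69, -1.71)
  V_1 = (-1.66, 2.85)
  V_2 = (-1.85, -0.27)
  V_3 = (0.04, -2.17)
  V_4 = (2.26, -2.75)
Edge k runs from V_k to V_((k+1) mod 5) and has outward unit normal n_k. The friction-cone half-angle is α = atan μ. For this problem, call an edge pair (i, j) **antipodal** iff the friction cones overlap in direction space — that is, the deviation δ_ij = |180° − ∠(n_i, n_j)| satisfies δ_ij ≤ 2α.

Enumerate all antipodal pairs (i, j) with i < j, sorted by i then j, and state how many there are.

count = 3; pairs: (0,2), (0,3), (1,4)

α = atan 0.4 = 21.80°;  2α = 43.60°
n_0 = (+0.7236, +0.6902)
n_1 = (-0.9982, +0.0608)
n_2 = (-0.7090, -0.7052)
n_3 = (-0.2528, -0.9675)
n_4 = (+0.9241, -0.3821)
  (0,1): δ = 47.13°  ·
  (0,2): δ = 1.20°  ✓
  (0,3): δ = 31.71°  ✓
  (0,4): δ = 113.89°  ·
  (1,2): δ = 131.67°  ·
  (1,3): δ = 101.16°  ·
  (1,4): δ = 18.98°  ✓
  (2,3): δ = 149.49°  ·
  (2,4): δ = 67.31°  ·
  (3,4): δ = 97.82°  ·
antipodal pairs: 3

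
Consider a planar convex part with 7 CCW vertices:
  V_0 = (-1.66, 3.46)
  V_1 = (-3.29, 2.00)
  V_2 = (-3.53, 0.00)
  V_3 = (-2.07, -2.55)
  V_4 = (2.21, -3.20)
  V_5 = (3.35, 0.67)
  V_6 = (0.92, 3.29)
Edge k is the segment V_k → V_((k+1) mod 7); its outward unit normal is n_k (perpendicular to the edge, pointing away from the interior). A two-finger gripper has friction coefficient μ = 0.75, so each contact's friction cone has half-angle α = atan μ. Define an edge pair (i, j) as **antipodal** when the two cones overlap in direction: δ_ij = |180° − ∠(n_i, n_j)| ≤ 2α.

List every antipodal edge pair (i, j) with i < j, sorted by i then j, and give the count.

count = 9; pairs: (0,3), (0,4), (1,4), (1,5), (2,4), (2,5), (2,6), (3,5), (3,6)

α = atan 0.75 = 36.87°;  2α = 73.74°
n_0 = (-0.6672, +0.7449)
n_1 = (-0.9929, +0.1191)
n_2 = (-0.8678, -0.4969)
n_3 = (-0.1501, -0.9887)
n_4 = (+0.9592, -0.2826)
n_5 = (+0.7332, +0.6800)
n_6 = (+0.0657, +0.9978)
  (0,1): δ = 138.69°  ·
  (0,2): δ = 102.06°  ·
  (0,3): δ = 50.49°  ✓
  (0,4): δ = 31.74°  ✓
  (0,5): δ = 90.99°  ·
  (0,6): δ = 134.38°  ·
  (1,2): δ = 143.36°  ·
  (1,3): δ = 91.79°  ·
  (1,4): δ = 9.57°  ✓
  (1,5): δ = 49.69°  ✓
  (1,6): δ = 93.07°  ·
  (2,3): δ = 128.43°  ·
  (2,4): δ = 46.21°  ✓
  (2,5): δ = 13.05°  ✓
  (2,6): δ = 56.44°  ✓
  (3,4): δ = 97.78°  ·
  (3,5): δ = 38.52°  ✓
  (3,6): δ = 4.87°  ✓
  (4,5): δ = 120.74°  ·
  (4,6): δ = 77.36°  ·
  (5,6): δ = 136.62°  ·
antipodal pairs: 9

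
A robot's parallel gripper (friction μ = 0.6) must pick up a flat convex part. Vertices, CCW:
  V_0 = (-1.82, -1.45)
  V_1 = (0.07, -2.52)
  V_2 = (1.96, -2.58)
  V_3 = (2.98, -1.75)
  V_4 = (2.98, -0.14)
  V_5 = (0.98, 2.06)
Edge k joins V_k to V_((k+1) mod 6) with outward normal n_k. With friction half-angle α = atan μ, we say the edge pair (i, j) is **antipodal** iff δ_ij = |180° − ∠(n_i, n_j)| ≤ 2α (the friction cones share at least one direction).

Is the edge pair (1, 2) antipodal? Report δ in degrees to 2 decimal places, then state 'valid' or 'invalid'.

α = atan 0.6 = 30.96°;  2α = 61.93°
edge 1: e_1 = (+1.89, -0.06);  n_1 = (-0.0317, -0.9995)
edge 2: e_2 = (+1.02, +0.83);  n_2 = (+0.6312, -0.7756)
∠(n_1, n_2) = 40.95°
δ = |180° − 40.95°| = 139.05°
139.05° > 2α = 61.93°  →  invalid

δ = 139.05°, invalid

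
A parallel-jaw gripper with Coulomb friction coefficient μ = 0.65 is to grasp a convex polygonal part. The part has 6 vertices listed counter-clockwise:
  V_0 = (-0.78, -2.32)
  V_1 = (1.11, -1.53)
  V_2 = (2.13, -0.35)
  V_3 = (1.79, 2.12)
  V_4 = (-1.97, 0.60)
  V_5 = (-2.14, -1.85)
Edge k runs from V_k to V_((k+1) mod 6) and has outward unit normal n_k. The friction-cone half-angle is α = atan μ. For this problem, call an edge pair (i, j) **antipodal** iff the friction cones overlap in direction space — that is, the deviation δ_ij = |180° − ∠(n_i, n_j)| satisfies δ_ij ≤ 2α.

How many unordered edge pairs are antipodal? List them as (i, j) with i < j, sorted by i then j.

count = 7; pairs: (0,3), (0,4), (1,3), (1,4), (2,4), (2,5), (3,5)

α = atan 0.65 = 33.02°;  2α = 66.05°
n_0 = (+0.3857, -0.9226)
n_1 = (+0.7565, -0.6540)
n_2 = (+0.9907, +0.1364)
n_3 = (-0.3748, +0.9271)
n_4 = (-0.9976, +0.0692)
n_5 = (-0.3266, -0.9452)
  (0,1): δ = 153.52°  ·
  (0,2): δ = 104.85°  ·
  (0,3): δ = 0.67°  ✓
  (0,4): δ = 63.35°  ✓
  (0,5): δ = 138.25°  ·
  (1,2): δ = 131.32°  ·
  (1,3): δ = 27.15°  ✓
  (1,4): δ = 36.87°  ✓
  (1,5): δ = 111.78°  ·
  (2,3): δ = 75.83°  ·
  (2,4): δ = 11.81°  ✓
  (2,5): δ = 63.10°  ✓
  (3,4): δ = 115.98°  ·
  (3,5): δ = 41.08°  ✓
  (4,5): δ = 105.10°  ·
antipodal pairs: 7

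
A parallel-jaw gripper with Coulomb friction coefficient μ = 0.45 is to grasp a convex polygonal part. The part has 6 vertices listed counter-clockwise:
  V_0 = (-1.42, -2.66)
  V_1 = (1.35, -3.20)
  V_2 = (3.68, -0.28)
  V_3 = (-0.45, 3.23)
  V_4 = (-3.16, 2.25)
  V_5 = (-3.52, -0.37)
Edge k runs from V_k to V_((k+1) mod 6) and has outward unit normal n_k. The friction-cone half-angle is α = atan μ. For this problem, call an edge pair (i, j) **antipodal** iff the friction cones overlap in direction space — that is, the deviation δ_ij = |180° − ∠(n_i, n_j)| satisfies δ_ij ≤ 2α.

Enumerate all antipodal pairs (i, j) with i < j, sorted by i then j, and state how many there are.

count = 5; pairs: (0,2), (0,3), (1,3), (1,4), (2,5)

α = atan 0.45 = 24.23°;  2α = 48.46°
n_0 = (-0.1913, -0.9815)
n_1 = (+0.7817, -0.6237)
n_2 = (+0.6476, +0.7620)
n_3 = (-0.3401, +0.9404)
n_4 = (-0.9907, +0.1361)
n_5 = (-0.7370, -0.6759)
  (0,1): δ = 117.56°  ·
  (0,2): δ = 29.33°  ✓
  (0,3): δ = 30.91°  ✓
  (0,4): δ = 93.21°  ·
  (0,5): δ = 143.55°  ·
  (1,2): δ = 91.77°  ·
  (1,3): δ = 31.53°  ✓
  (1,4): δ = 30.76°  ✓
  (1,5): δ = 81.11°  ·
  (2,3): δ = 119.76°  ·
  (2,4): δ = 57.46°  ·
  (2,5): δ = 7.12°  ✓
  (3,4): δ = 117.70°  ·
  (3,5): δ = 67.36°  ·
  (4,5): δ = 129.65°  ·
antipodal pairs: 5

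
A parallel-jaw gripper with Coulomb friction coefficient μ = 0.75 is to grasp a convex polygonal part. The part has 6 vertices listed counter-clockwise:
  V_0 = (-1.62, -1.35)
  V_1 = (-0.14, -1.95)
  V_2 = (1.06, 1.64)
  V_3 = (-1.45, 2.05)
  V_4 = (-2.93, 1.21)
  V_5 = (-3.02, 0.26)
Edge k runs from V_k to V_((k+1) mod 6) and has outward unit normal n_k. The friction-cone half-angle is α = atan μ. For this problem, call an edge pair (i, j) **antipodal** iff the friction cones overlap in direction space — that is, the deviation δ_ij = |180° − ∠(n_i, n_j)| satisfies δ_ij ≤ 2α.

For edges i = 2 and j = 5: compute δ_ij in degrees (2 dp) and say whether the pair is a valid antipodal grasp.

δ = 39.71°, valid

α = atan 0.75 = 36.87°;  2α = 73.74°
edge 2: e_2 = (-2.51, +0.41);  n_2 = (+0.1612, +0.9869)
edge 5: e_5 = (+1.40, -1.61);  n_5 = (-0.7546, -0.6562)
∠(n_2, n_5) = 140.29°
δ = |180° − 140.29°| = 39.71°
39.71° ≤ 2α = 73.74°  →  valid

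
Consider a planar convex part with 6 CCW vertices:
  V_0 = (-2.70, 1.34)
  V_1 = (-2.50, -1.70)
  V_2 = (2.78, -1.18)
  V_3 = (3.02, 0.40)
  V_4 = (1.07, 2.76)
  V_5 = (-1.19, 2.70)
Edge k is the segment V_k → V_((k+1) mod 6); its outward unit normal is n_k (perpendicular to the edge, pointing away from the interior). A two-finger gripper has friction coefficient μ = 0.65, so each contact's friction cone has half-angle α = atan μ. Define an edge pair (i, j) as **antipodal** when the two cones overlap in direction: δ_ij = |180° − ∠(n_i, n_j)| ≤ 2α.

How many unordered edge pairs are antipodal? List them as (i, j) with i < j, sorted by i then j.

count = 6; pairs: (0,2), (0,3), (1,3), (1,4), (1,5), (2,5)

α = atan 0.65 = 33.02°;  2α = 66.05°
n_0 = (-0.9978, -0.0656)
n_1 = (+0.0980, -0.9952)
n_2 = (+0.9887, -0.1502)
n_3 = (+0.7709, +0.6370)
n_4 = (-0.0265, +0.9996)
n_5 = (-0.6692, +0.7430)
  (0,1): δ = 88.14°  ·
  (0,2): δ = 12.40°  ✓
  (0,3): δ = 35.80°  ✓
  (0,4): δ = 87.76°  ·
  (0,5): δ = 128.24°  ·
  (1,2): δ = 104.26°  ·
  (1,3): δ = 56.06°  ✓
  (1,4): δ = 4.10°  ✓
  (1,5): δ = 36.38°  ✓
  (2,3): δ = 131.80°  ·
  (2,4): δ = 79.84°  ·
  (2,5): δ = 39.35°  ✓
  (3,4): δ = 128.05°  ·
  (3,5): δ = 87.56°  ·
  (4,5): δ = 139.51°  ·
antipodal pairs: 6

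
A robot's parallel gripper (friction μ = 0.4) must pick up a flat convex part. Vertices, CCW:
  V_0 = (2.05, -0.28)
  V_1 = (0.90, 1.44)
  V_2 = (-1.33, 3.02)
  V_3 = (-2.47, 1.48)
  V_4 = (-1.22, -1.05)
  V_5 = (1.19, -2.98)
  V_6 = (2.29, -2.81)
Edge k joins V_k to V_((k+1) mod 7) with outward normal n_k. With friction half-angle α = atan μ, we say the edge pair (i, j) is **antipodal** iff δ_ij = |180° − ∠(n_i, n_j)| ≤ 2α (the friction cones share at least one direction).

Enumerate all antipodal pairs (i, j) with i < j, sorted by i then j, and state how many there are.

count = 6; pairs: (0,3), (0,4), (1,3), (1,4), (2,6), (3,6)

α = atan 0.4 = 21.80°;  2α = 43.60°
n_0 = (+0.8313, +0.5558)
n_1 = (+0.5781, +0.8160)
n_2 = (-0.8037, +0.5950)
n_3 = (-0.8965, -0.4430)
n_4 = (-0.6251, -0.7806)
n_5 = (+0.1527, -0.9883)
n_6 = (+0.9955, +0.0944)
  (0,1): δ = 159.09°  ·
  (0,2): δ = 70.28°  ·
  (0,3): δ = 7.47°  ✓
  (0,4): δ = 17.54°  ✓
  (0,5): δ = 65.02°  ·
  (0,6): δ = 151.65°  ·
  (1,2): δ = 91.19°  ·
  (1,3): δ = 28.39°  ✓
  (1,4): δ = 3.37°  ✓
  (1,5): δ = 44.10°  ·
  (1,6): δ = 130.74°  ·
  (2,3): δ = 117.20°  ·
  (2,4): δ = 92.18°  ·
  (2,5): δ = 44.70°  ·
  (2,6): δ = 41.93°  ✓
  (3,4): δ = 154.98°  ·
  (3,5): δ = 107.51°  ·
  (3,6): δ = 20.87°  ✓
  (4,5): δ = 132.53°  ·
  (4,6): δ = 45.89°  ·
  (5,6): δ = 93.37°  ·
antipodal pairs: 6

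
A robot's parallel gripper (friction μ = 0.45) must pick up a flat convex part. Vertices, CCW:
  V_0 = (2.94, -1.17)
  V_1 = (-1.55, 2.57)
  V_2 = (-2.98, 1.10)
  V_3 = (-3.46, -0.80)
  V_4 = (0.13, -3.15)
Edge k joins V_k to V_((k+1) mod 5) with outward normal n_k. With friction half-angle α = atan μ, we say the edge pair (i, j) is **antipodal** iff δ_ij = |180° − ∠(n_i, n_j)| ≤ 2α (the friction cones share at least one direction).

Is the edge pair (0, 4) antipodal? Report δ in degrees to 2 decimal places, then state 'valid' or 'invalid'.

α = atan 0.45 = 24.23°;  2α = 48.46°
edge 0: e_0 = (-4.49, +3.74);  n_0 = (+0.6400, +0.7684)
edge 4: e_4 = (+2.81, +1.98);  n_4 = (+0.5760, -0.8175)
∠(n_0, n_4) = 105.04°
δ = |180° − 105.04°| = 74.96°
74.96° > 2α = 48.46°  →  invalid

δ = 74.96°, invalid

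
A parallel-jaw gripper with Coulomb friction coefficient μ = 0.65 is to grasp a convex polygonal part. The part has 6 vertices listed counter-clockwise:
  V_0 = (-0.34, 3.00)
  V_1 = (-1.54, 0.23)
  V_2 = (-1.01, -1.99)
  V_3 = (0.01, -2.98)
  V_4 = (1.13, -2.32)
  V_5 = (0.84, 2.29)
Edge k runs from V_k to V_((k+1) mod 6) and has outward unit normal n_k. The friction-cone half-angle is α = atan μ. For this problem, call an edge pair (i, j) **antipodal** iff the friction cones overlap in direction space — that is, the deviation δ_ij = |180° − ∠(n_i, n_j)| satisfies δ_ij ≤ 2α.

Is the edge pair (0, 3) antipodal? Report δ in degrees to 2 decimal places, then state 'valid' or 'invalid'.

α = atan 0.65 = 33.02°;  2α = 66.05°
edge 0: e_0 = (-1.20, -2.77);  n_0 = (-0.9176, +0.3975)
edge 3: e_3 = (+1.12, +0.66);  n_3 = (+0.5077, -0.8615)
∠(n_0, n_3) = 143.93°
δ = |180° − 143.93°| = 36.07°
36.07° ≤ 2α = 66.05°  →  valid

δ = 36.07°, valid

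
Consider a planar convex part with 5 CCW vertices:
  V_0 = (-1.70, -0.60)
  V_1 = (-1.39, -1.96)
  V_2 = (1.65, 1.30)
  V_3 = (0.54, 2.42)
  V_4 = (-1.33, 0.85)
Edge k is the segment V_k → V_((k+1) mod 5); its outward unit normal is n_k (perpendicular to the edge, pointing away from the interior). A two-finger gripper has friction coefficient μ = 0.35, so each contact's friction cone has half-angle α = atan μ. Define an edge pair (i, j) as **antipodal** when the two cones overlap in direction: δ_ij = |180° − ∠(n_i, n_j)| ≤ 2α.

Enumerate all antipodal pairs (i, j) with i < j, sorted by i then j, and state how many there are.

count = 3; pairs: (0,2), (1,3), (1,4)

α = atan 0.35 = 19.29°;  2α = 38.58°
n_0 = (-0.9750, -0.2222)
n_1 = (+0.7314, -0.6820)
n_2 = (+0.7103, +0.7039)
n_3 = (-0.6430, +0.7659)
n_4 = (-0.9690, +0.2472)
  (0,1): δ = 55.84°  ·
  (0,2): δ = 31.90°  ✓
  (0,3): δ = 117.18°  ·
  (0,4): δ = 152.84°  ·
  (1,2): δ = 92.26°  ·
  (1,3): δ = 6.98°  ✓
  (1,4): δ = 28.69°  ✓
  (2,3): δ = 94.73°  ·
  (2,4): δ = 59.06°  ·
  (3,4): δ = 144.33°  ·
antipodal pairs: 3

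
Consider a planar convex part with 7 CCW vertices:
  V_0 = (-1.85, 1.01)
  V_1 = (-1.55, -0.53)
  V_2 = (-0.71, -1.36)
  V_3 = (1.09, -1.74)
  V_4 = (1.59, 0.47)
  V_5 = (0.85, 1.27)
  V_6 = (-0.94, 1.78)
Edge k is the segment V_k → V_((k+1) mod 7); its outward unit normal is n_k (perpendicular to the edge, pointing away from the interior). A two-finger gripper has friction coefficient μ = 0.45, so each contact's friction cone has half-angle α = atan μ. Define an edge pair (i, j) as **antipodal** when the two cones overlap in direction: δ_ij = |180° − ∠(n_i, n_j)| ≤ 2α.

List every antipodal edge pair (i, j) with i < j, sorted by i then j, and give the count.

count = 7; pairs: (0,3), (0,4), (1,4), (1,5), (2,4), (2,5), (3,6)

α = atan 0.45 = 24.23°;  2α = 48.46°
n_0 = (-0.9815, -0.1912)
n_1 = (-0.7029, -0.7113)
n_2 = (-0.2066, -0.9784)
n_3 = (+0.9753, -0.2207)
n_4 = (+0.7341, +0.6790)
n_5 = (+0.2740, +0.9617)
n_6 = (-0.6459, +0.7634)
  (0,1): δ = 145.68°  ·
  (0,2): δ = 112.94°  ·
  (0,3): δ = 23.77°  ✓
  (0,4): δ = 31.75°  ✓
  (0,5): δ = 63.07°  ·
  (0,6): δ = 119.21°  ·
  (1,2): δ = 147.26°  ·
  (1,3): δ = 58.09°  ·
  (1,4): δ = 2.57°  ✓
  (1,5): δ = 28.75°  ✓
  (1,6): δ = 84.89°  ·
  (2,3): δ = 90.83°  ·
  (2,4): δ = 35.31°  ✓
  (2,5): δ = 3.98°  ✓
  (2,6): δ = 52.16°  ·
  (3,4): δ = 124.48°  ·
  (3,5): δ = 93.15°  ·
  (3,6): δ = 37.02°  ✓
  (4,5): δ = 148.67°  ·
  (4,6): δ = 92.53°  ·
  (5,6): δ = 123.86°  ·
antipodal pairs: 7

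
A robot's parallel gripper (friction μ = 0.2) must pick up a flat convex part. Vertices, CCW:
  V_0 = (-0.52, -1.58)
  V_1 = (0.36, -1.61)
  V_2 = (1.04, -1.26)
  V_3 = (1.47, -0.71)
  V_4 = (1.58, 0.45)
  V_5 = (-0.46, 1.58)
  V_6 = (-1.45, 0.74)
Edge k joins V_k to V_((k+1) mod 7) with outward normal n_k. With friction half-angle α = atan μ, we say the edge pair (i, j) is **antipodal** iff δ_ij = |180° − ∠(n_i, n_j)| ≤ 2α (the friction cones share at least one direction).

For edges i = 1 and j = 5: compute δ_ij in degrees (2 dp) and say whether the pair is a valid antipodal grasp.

α = atan 0.2 = 11.31°;  2α = 22.62°
edge 1: e_1 = (+0.68, +0.35);  n_1 = (+0.4576, -0.8891)
edge 5: e_5 = (-0.99, -0.84);  n_5 = (-0.6470, +0.7625)
∠(n_1, n_5) = 166.92°
δ = |180° − 166.92°| = 13.08°
13.08° ≤ 2α = 22.62°  →  valid

δ = 13.08°, valid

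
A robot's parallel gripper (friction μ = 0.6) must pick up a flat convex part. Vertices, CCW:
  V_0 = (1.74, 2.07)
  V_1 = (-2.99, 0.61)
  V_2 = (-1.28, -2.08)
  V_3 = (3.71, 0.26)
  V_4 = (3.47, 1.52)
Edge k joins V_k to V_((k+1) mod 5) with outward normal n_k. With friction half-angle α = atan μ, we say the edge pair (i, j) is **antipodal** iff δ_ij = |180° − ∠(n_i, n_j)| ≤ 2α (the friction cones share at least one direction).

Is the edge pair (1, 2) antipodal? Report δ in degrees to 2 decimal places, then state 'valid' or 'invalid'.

α = atan 0.6 = 30.96°;  2α = 61.93°
edge 1: e_1 = (+1.71, -2.69);  n_1 = (-0.8439, -0.5365)
edge 2: e_2 = (+4.99, +2.34);  n_2 = (+0.4246, -0.9054)
∠(n_1, n_2) = 82.68°
δ = |180° − 82.68°| = 97.32°
97.32° > 2α = 61.93°  →  invalid

δ = 97.32°, invalid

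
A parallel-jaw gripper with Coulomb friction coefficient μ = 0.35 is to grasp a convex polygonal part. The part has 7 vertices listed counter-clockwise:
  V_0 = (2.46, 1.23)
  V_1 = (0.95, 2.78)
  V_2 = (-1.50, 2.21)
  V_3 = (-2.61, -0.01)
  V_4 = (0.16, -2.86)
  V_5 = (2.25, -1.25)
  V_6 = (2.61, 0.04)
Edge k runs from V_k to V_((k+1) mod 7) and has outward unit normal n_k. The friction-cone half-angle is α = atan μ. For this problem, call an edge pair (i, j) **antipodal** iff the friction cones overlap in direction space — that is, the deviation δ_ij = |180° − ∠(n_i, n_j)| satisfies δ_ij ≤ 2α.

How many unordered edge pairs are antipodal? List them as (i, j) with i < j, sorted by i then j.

α = atan 0.35 = 19.29°;  2α = 38.58°
n_0 = (+0.7163, +0.6978)
n_1 = (-0.2266, +0.9740)
n_2 = (-0.8944, +0.4472)
n_3 = (-0.7171, -0.6970)
n_4 = (+0.6103, -0.7922)
n_5 = (+0.9632, -0.2688)
n_6 = (+0.9921, +0.1251)
  (0,1): δ = 121.15°  ·
  (0,2): δ = 70.82°  ·
  (0,3): δ = 0.07°  ✓
  (0,4): δ = 83.36°  ·
  (0,5): δ = 120.16°  ·
  (0,6): δ = 142.93°  ·
  (1,2): δ = 129.66°  ·
  (1,3): δ = 58.91°  ·
  (1,4): δ = 24.51°  ✓
  (1,5): δ = 61.31°  ·
  (1,6): δ = 84.09°  ·
  (2,3): δ = 109.25°  ·
  (2,4): δ = 25.83°  ✓
  (2,5): δ = 10.97°  ✓
  (2,6): δ = 33.75°  ✓
  (3,4): δ = 96.58°  ·
  (3,5): δ = 59.78°  ·
  (3,6): δ = 37.00°  ✓
  (4,5): δ = 143.20°  ·
  (4,6): δ = 120.42°  ·
  (5,6): δ = 157.22°  ·
antipodal pairs: 6

count = 6; pairs: (0,3), (1,4), (2,4), (2,5), (2,6), (3,6)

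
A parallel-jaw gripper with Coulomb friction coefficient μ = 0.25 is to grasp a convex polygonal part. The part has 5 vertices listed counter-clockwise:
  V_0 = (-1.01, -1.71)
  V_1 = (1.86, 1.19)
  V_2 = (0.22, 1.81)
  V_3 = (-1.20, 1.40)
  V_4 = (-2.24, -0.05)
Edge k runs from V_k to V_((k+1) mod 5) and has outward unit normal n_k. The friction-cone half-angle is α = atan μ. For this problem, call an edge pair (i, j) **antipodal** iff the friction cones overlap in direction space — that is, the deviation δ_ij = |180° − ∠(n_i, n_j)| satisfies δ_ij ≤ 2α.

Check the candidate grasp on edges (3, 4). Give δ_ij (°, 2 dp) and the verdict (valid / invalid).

δ = 107.81°, invalid

α = atan 0.25 = 14.04°;  2α = 28.07°
edge 3: e_3 = (-1.04, -1.45);  n_3 = (-0.8126, +0.5828)
edge 4: e_4 = (+1.23, -1.66);  n_4 = (-0.8035, -0.5953)
∠(n_3, n_4) = 72.19°
δ = |180° − 72.19°| = 107.81°
107.81° > 2α = 28.07°  →  invalid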